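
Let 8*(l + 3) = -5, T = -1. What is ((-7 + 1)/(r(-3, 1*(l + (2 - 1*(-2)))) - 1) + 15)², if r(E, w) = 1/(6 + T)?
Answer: 2025/4 ≈ 506.25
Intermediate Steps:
l = -29/8 (l = -3 + (⅛)*(-5) = -3 - 5/8 = -29/8 ≈ -3.6250)
r(E, w) = ⅕ (r(E, w) = 1/(6 - 1) = 1/5 = ⅕)
((-7 + 1)/(r(-3, 1*(l + (2 - 1*(-2)))) - 1) + 15)² = ((-7 + 1)/(⅕ - 1) + 15)² = (-6/(-⅘) + 15)² = (-6*(-5/4) + 15)² = (15/2 + 15)² = (45/2)² = 2025/4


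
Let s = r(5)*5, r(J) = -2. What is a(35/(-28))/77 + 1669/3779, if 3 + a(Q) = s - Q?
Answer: 336439/1163932 ≈ 0.28905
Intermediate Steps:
s = -10 (s = -2*5 = -10)
a(Q) = -13 - Q (a(Q) = -3 + (-10 - Q) = -13 - Q)
a(35/(-28))/77 + 1669/3779 = (-13 - 35/(-28))/77 + 1669/3779 = (-13 - 35*(-1)/28)*(1/77) + 1669*(1/3779) = (-13 - 1*(-5/4))*(1/77) + 1669/3779 = (-13 + 5/4)*(1/77) + 1669/3779 = -47/4*1/77 + 1669/3779 = -47/308 + 1669/3779 = 336439/1163932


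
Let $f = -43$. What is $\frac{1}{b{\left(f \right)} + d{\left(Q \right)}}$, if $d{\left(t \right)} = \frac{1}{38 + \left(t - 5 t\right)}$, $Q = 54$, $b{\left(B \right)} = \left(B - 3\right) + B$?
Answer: $- \frac{178}{15843} \approx -0.011235$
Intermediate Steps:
$b{\left(B \right)} = -3 + 2 B$ ($b{\left(B \right)} = \left(-3 + B\right) + B = -3 + 2 B$)
$d{\left(t \right)} = \frac{1}{38 - 4 t}$
$\frac{1}{b{\left(f \right)} + d{\left(Q \right)}} = \frac{1}{\left(-3 + 2 \left(-43\right)\right) - \frac{1}{-38 + 4 \cdot 54}} = \frac{1}{\left(-3 - 86\right) - \frac{1}{-38 + 216}} = \frac{1}{-89 - \frac{1}{178}} = \frac{1}{- \frac{15843}{178}} = - \frac{178}{15843}$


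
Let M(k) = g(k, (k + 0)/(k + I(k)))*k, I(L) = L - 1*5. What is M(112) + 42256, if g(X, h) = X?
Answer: 54800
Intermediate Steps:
I(L) = -5 + L (I(L) = L - 5 = -5 + L)
M(k) = k**2 (M(k) = k*k = k**2)
M(112) + 42256 = 112**2 + 42256 = 12544 + 42256 = 54800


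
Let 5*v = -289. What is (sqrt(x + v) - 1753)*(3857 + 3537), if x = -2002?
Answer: -12961682 + 7394*I*sqrt(51495)/5 ≈ -1.2962e+7 + 3.3558e+5*I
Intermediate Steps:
v = -289/5 (v = (1/5)*(-289) = -289/5 ≈ -57.800)
(sqrt(x + v) - 1753)*(3857 + 3537) = (sqrt(-2002 - 289/5) - 1753)*(3857 + 3537) = (sqrt(-10299/5) - 1753)*7394 = (I*sqrt(51495)/5 - 1753)*7394 = (-1753 + I*sqrt(51495)/5)*7394 = -12961682 + 7394*I*sqrt(51495)/5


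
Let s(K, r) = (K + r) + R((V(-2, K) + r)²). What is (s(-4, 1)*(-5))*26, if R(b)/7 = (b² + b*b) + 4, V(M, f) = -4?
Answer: -150670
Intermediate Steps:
R(b) = 28 + 14*b² (R(b) = 7*((b² + b*b) + 4) = 7*((b² + b²) + 4) = 7*(2*b² + 4) = 7*(4 + 2*b²) = 28 + 14*b²)
s(K, r) = 28 + K + r + 14*(-4 + r)⁴ (s(K, r) = (K + r) + (28 + 14*((-4 + r)²)²) = (K + r) + (28 + 14*(-4 + r)⁴) = 28 + K + r + 14*(-4 + r)⁴)
(s(-4, 1)*(-5))*26 = ((28 - 4 + 1 + 14*(-4 + 1)⁴)*(-5))*26 = ((28 - 4 + 1 + 14*(-3)⁴)*(-5))*26 = ((28 - 4 + 1 + 14*81)*(-5))*26 = ((28 - 4 + 1 + 1134)*(-5))*26 = (1159*(-5))*26 = -5795*26 = -150670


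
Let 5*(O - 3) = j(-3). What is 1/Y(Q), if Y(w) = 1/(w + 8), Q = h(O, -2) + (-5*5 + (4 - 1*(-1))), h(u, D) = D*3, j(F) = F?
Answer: -18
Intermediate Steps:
O = 12/5 (O = 3 + (⅕)*(-3) = 3 - ⅗ = 12/5 ≈ 2.4000)
h(u, D) = 3*D
Q = -26 (Q = 3*(-2) + (-5*5 + (4 - 1*(-1))) = -6 + (-25 + (4 + 1)) = -6 + (-25 + 5) = -6 - 20 = -26)
Y(w) = 1/(8 + w)
1/Y(Q) = 1/(1/(8 - 26)) = 1/(1/(-18)) = 1/(-1/18) = -18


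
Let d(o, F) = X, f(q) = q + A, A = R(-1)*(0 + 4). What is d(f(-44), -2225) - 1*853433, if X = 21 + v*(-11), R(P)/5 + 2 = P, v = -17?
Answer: -853225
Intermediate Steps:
R(P) = -10 + 5*P
A = -60 (A = (-10 + 5*(-1))*(0 + 4) = (-10 - 5)*4 = -15*4 = -60)
X = 208 (X = 21 - 17*(-11) = 21 + 187 = 208)
f(q) = -60 + q (f(q) = q - 60 = -60 + q)
d(o, F) = 208
d(f(-44), -2225) - 1*853433 = 208 - 1*853433 = 208 - 853433 = -853225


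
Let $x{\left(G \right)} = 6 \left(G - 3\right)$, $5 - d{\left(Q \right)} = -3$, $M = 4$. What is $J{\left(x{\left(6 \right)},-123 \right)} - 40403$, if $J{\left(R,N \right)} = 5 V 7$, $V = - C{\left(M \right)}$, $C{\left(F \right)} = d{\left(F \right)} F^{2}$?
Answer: $-44883$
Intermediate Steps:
$d{\left(Q \right)} = 8$ ($d{\left(Q \right)} = 5 - -3 = 5 + 3 = 8$)
$C{\left(F \right)} = 8 F^{2}$
$V = -128$ ($V = - 8 \cdot 4^{2} = - 8 \cdot 16 = \left(-1\right) 128 = -128$)
$x{\left(G \right)} = -18 + 6 G$ ($x{\left(G \right)} = 6 \left(-3 + G\right) = -18 + 6 G$)
$J{\left(R,N \right)} = -4480$ ($J{\left(R,N \right)} = 5 \left(-128\right) 7 = \left(-640\right) 7 = -4480$)
$J{\left(x{\left(6 \right)},-123 \right)} - 40403 = -4480 - 40403 = -44883$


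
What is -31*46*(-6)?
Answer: 8556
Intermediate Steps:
-31*46*(-6) = -1426*(-6) = 8556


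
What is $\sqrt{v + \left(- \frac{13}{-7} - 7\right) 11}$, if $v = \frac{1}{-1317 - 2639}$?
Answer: $\frac{i \sqrt{10845454109}}{13846} \approx 7.5214 i$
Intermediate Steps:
$v = - \frac{1}{3956}$ ($v = \frac{1}{-3956} = - \frac{1}{3956} \approx -0.00025278$)
$\sqrt{v + \left(- \frac{13}{-7} - 7\right) 11} = \sqrt{- \frac{1}{3956} + \left(- \frac{13}{-7} - 7\right) 11} = \sqrt{- \frac{1}{3956} + \left(\left(-13\right) \left(- \frac{1}{7}\right) - 7\right) 11} = \sqrt{- \frac{1}{3956} + \left(\frac{13}{7} - 7\right) 11} = \sqrt{- \frac{1}{3956} - \frac{396}{7}} = \sqrt{- \frac{1566583}{27692}} = \frac{i \sqrt{10845454109}}{13846}$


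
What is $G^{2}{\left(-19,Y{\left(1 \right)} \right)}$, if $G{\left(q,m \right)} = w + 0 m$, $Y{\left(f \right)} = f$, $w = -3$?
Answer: $9$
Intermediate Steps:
$G{\left(q,m \right)} = -3$ ($G{\left(q,m \right)} = -3 + 0 m = -3 + 0 = -3$)
$G^{2}{\left(-19,Y{\left(1 \right)} \right)} = \left(-3\right)^{2} = 9$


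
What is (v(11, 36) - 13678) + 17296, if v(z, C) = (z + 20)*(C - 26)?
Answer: 3928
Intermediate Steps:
v(z, C) = (-26 + C)*(20 + z) (v(z, C) = (20 + z)*(-26 + C) = (-26 + C)*(20 + z))
(v(11, 36) - 13678) + 17296 = ((-520 - 26*11 + 20*36 + 36*11) - 13678) + 17296 = ((-520 - 286 + 720 + 396) - 13678) + 17296 = (310 - 13678) + 17296 = -13368 + 17296 = 3928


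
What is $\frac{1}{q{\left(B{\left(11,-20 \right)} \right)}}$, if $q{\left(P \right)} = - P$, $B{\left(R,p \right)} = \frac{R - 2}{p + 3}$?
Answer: $\frac{17}{9} \approx 1.8889$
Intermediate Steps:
$B{\left(R,p \right)} = \frac{-2 + R}{3 + p}$
$\frac{1}{q{\left(B{\left(11,-20 \right)} \right)}} = \frac{1}{\left(-1\right) \frac{-2 + 11}{3 - 20}} = \frac{1}{\left(-1\right) \frac{1}{-17} \cdot 9} = \frac{1}{\left(-1\right) \left(\left(- \frac{1}{17}\right) 9\right)} = \frac{1}{\left(-1\right) \left(- \frac{9}{17}\right)} = \frac{1}{\frac{9}{17}} = \frac{17}{9}$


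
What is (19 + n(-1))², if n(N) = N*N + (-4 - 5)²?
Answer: 10201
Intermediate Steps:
n(N) = 81 + N² (n(N) = N² + (-9)² = N² + 81 = 81 + N²)
(19 + n(-1))² = (19 + (81 + (-1)²))² = (19 + (81 + 1))² = (19 + 82)² = 101² = 10201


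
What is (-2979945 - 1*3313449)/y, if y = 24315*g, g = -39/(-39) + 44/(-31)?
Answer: 65031738/105365 ≈ 617.20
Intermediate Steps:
g = -13/31 (g = -39*(-1/39) + 44*(-1/31) = 1 - 44/31 = -13/31 ≈ -0.41935)
y = -316095/31 (y = 24315*(-13/31) = -316095/31 ≈ -10197.)
(-2979945 - 1*3313449)/y = (-2979945 - 1*3313449)/(-316095/31) = (-2979945 - 3313449)*(-31/316095) = -6293394*(-31/316095) = 65031738/105365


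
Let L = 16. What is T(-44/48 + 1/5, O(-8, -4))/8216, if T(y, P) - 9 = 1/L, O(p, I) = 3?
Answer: 145/131456 ≈ 0.0011030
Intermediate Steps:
T(y, P) = 145/16 (T(y, P) = 9 + 1/16 = 145/16)
T(-44/48 + 1/5, O(-8, -4))/8216 = (145/16)/8216 = (145/16)*(1/8216) = 145/131456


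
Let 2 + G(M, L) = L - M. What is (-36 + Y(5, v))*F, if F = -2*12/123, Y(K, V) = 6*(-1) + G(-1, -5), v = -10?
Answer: 384/41 ≈ 9.3659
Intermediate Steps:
G(M, L) = -2 + L - M (G(M, L) = -2 + (L - M) = -2 + L - M)
Y(K, V) = -12 (Y(K, V) = 6*(-1) + (-2 - 5 - 1*(-1)) = -6 + (-2 - 5 + 1) = -6 - 6 = -12)
F = -8/41 (F = -24*1/123 = -8/41 ≈ -0.19512)
(-36 + Y(5, v))*F = (-36 - 12)*(-8/41) = -48*(-8/41) = 384/41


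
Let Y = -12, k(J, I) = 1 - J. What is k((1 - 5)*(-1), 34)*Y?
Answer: 36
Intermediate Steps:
k((1 - 5)*(-1), 34)*Y = (1 - (1 - 5)*(-1))*(-12) = (1 - (-4)*(-1))*(-12) = (1 - 1*4)*(-12) = (1 - 4)*(-12) = -3*(-12) = 36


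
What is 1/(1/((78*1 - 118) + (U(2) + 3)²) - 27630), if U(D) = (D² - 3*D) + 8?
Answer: -41/1132829 ≈ -3.6193e-5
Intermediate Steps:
U(D) = 8 + D² - 3*D
1/(1/((78*1 - 118) + (U(2) + 3)²) - 27630) = 1/(1/((78*1 - 118) + ((8 + 2² - 3*2) + 3)²) - 27630) = 1/(1/((78 - 118) + ((8 + 4 - 6) + 3)²) - 27630) = 1/(1/(-40 + (6 + 3)²) - 27630) = 1/(1/(-40 + 9²) - 27630) = 1/(1/(-40 + 81) - 27630) = 1/(1/41 - 27630) = 1/(-1132829/41) = -41/1132829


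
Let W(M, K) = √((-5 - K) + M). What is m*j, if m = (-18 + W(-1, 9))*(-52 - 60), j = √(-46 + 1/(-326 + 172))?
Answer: 40*√654654/11 + 144*I*√1091090/11 ≈ 2942.2 + 13674.0*I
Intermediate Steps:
W(M, K) = √(-5 + M - K)
j = I*√1091090/154 (j = √(-46 + 1/(-154)) = √(-46 - 1/154) = √(-7085/154) = I*√1091090/154 ≈ 6.7828*I)
m = 2016 - 112*I*√15 (m = (-18 + √(-5 - 1 - 1*9))*(-52 - 60) = (-18 + √(-5 - 1 - 9))*(-112) = (-18 + √(-15))*(-112) = (-18 + I*√15)*(-112) = 2016 - 112*I*√15 ≈ 2016.0 - 433.77*I)
m*j = (2016 - 112*I*√15)*(I*√1091090/154) = I*√1091090*(2016 - 112*I*√15)/154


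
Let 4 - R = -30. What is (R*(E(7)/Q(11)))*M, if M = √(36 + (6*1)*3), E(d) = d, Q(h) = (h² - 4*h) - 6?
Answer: 714*√6/71 ≈ 24.633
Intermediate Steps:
Q(h) = -6 + h² - 4*h
R = 34 (R = 4 - 1*(-30) = 4 + 30 = 34)
M = 3*√6 (M = √(36 + 6*3) = √(36 + 18) = √54 = 3*√6 ≈ 7.3485)
(R*(E(7)/Q(11)))*M = (34*(7/(-6 + 11² - 4*11)))*(3*√6) = (34*(7/(-6 + 121 - 44)))*(3*√6) = (34*(7/71))*(3*√6) = 238*(3*√6)/71 = 714*√6/71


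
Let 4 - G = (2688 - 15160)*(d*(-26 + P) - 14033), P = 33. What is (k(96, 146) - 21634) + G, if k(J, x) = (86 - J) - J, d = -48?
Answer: -179231904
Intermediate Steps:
k(J, x) = 86 - 2*J
G = -179210164 (G = 4 - (2688 - 15160)*(-48*(-26 + 33) - 14033) = 4 - (-12472)*(-48*7 - 14033) = 4 - (-12472)*(-336 - 14033) = 4 - (-12472)*(-14369) = 4 - 1*179210168 = 4 - 179210168 = -179210164)
(k(96, 146) - 21634) + G = ((86 - 2*96) - 21634) - 179210164 = ((86 - 192) - 21634) - 179210164 = (-106 - 21634) - 179210164 = -21740 - 179210164 = -179231904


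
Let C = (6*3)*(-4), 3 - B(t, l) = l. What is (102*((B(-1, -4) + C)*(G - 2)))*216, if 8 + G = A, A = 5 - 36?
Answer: 58715280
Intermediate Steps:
A = -31
G = -39 (G = -8 - 31 = -39)
B(t, l) = 3 - l
C = -72 (C = 18*(-4) = -72)
(102*((B(-1, -4) + C)*(G - 2)))*216 = (102*(((3 - 1*(-4)) - 72)*(-39 - 2)))*216 = (102*(((3 + 4) - 72)*(-41)))*216 = (102*((7 - 72)*(-41)))*216 = (102*(-65*(-41)))*216 = (102*2665)*216 = 271830*216 = 58715280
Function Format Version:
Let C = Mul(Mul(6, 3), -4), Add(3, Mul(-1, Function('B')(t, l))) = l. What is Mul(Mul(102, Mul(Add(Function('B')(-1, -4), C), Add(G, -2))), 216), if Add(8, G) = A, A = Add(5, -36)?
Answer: 58715280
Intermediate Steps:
A = -31
G = -39 (G = Add(-8, -31) = -39)
Function('B')(t, l) = Add(3, Mul(-1, l))
C = -72 (C = Mul(18, -4) = -72)
Mul(Mul(102, Mul(Add(Function('B')(-1, -4), C), Add(G, -2))), 216) = Mul(Mul(102, Mul(Add(Add(3, Mul(-1, -4)), -72), Add(-39, -2))), 216) = Mul(Mul(102, Mul(Add(Add(3, 4), -72), -41)), 216) = Mul(Mul(102, Mul(Add(7, -72), -41)), 216) = Mul(Mul(102, Mul(-65, -41)), 216) = Mul(Mul(102, 2665), 216) = Mul(271830, 216) = 58715280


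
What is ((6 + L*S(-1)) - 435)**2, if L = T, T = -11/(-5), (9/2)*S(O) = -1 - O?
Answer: 184041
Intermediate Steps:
S(O) = -2/9 - 2*O/9 (S(O) = 2*(-1 - O)/9 = -2/9 - 2*O/9)
T = 11/5 (T = -11*(-1/5) = 11/5 ≈ 2.2000)
L = 11/5 ≈ 2.2000
((6 + L*S(-1)) - 435)**2 = ((6 + 11*(-2/9 - 2/9*(-1))/5) - 435)**2 = ((6 + 11*(-2/9 + 2/9)/5) - 435)**2 = ((6 + (11/5)*0) - 435)**2 = ((6 + 0) - 435)**2 = (6 - 435)**2 = (-429)**2 = 184041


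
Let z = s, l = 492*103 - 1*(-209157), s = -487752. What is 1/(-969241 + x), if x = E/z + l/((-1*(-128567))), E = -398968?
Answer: -7838601423/7597471628306909 ≈ -1.0317e-6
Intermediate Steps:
l = 259833 (l = 50676 + 209157 = 259833)
z = -487752
x = 22253523034/7838601423 (x = -398968/(-487752) + 259833/((-1*(-128567))) = -398968*(-1/487752) + 259833/128567 = 49871/60969 + 259833*(1/128567) = 49871/60969 + 259833/128567 = 22253523034/7838601423 ≈ 2.8390)
1/(-969241 + x) = 1/(-969241 + 22253523034/7838601423) = 1/(-7597471628306909/7838601423) = -7838601423/7597471628306909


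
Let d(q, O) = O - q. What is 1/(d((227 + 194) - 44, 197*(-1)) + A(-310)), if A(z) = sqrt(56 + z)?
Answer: -287/164865 - I*sqrt(254)/329730 ≈ -0.0017408 - 4.8335e-5*I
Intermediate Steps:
1/(d((227 + 194) - 44, 197*(-1)) + A(-310)) = 1/((197*(-1) - ((227 + 194) - 44)) + sqrt(56 - 310)) = 1/((-197 - (421 - 44)) + sqrt(-254)) = 1/((-197 - 1*377) + I*sqrt(254)) = 1/((-197 - 377) + I*sqrt(254)) = 1/(-574 + I*sqrt(254))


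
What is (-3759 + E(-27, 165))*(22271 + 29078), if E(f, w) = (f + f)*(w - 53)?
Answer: -503579643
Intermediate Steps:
E(f, w) = 2*f*(-53 + w) (E(f, w) = (2*f)*(-53 + w) = 2*f*(-53 + w))
(-3759 + E(-27, 165))*(22271 + 29078) = (-3759 + 2*(-27)*(-53 + 165))*(22271 + 29078) = (-3759 + 2*(-27)*112)*51349 = (-3759 - 6048)*51349 = -9807*51349 = -503579643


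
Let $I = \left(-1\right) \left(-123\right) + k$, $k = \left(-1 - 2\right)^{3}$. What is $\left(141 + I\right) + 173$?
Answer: $410$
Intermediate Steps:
$k = -27$ ($k = \left(-3\right)^{3} = -27$)
$I = 96$ ($I = \left(-1\right) \left(-123\right) - 27 = 123 - 27 = 96$)
$\left(141 + I\right) + 173 = \left(141 + 96\right) + 173 = 237 + 173 = 410$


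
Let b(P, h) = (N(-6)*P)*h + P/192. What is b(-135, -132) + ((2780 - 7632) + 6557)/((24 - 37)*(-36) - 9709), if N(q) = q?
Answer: -63235579045/591424 ≈ -1.0692e+5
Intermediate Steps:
b(P, h) = P/192 - 6*P*h (b(P, h) = (-6*P)*h + P/192 = -6*P*h + P*(1/192) = -6*P*h + P/192 = P/192 - 6*P*h)
b(-135, -132) + ((2780 - 7632) + 6557)/((24 - 37)*(-36) - 9709) = (1/192)*(-135)*(1 - 1152*(-132)) + ((2780 - 7632) + 6557)/((24 - 37)*(-36) - 9709) = (1/192)*(-135)*(1 + 152064) + (-4852 + 6557)/(-13*(-36) - 9709) = (1/192)*(-135)*152065 + 1705/(468 - 9709) = -6842925/64 + 1705/(-9241) = -6842925/64 + 1705*(-1/9241) = -6842925/64 - 1705/9241 = -63235579045/591424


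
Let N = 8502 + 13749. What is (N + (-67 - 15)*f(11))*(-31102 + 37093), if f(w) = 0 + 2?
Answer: 132323217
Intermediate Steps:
N = 22251
f(w) = 2
(N + (-67 - 15)*f(11))*(-31102 + 37093) = (22251 + (-67 - 15)*2)*(-31102 + 37093) = (22251 - 82*2)*5991 = (22251 - 164)*5991 = 22087*5991 = 132323217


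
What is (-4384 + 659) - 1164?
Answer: -4889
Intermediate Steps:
(-4384 + 659) - 1164 = -3725 - 1164 = -4889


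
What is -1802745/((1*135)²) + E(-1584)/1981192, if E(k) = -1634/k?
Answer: -6984430841891/70609682880 ≈ -98.916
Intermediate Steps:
-1802745/((1*135)²) + E(-1584)/1981192 = -1802745/((1*135)²) - 1634/(-1584)/1981192 = -1802745/(135²) - 1634*(-1/1584)*(1/1981192) = -1802745/18225 + (817/792)*(1/1981192) = -1802745*1/18225 + 817/1569104064 = -40061/405 + 817/1569104064 = -6984430841891/70609682880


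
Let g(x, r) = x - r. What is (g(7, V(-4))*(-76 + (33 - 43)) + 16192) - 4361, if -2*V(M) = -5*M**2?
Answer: 14669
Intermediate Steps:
V(M) = 5*M**2/2 (V(M) = -(-5)*M**2/2 = 5*M**2/2)
(g(7, V(-4))*(-76 + (33 - 43)) + 16192) - 4361 = ((7 - 5*(-4)**2/2)*(-76 + (33 - 43)) + 16192) - 4361 = ((7 - 5*16/2)*(-76 - 10) + 16192) - 4361 = ((7 - 1*40)*(-86) + 16192) - 4361 = ((7 - 40)*(-86) + 16192) - 4361 = (-33*(-86) + 16192) - 4361 = (2838 + 16192) - 4361 = 19030 - 4361 = 14669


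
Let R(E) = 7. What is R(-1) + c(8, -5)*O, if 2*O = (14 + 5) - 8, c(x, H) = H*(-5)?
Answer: 289/2 ≈ 144.50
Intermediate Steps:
c(x, H) = -5*H
O = 11/2 (O = ((14 + 5) - 8)/2 = (19 - 8)/2 = (1/2)*11 = 11/2 ≈ 5.5000)
R(-1) + c(8, -5)*O = 7 - 5*(-5)*(11/2) = 7 + 25*(11/2) = 7 + 275/2 = 289/2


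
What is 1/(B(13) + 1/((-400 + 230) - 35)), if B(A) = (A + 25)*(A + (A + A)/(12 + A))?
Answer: 1025/546853 ≈ 0.0018744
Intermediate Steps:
B(A) = (25 + A)*(A + 2*A/(12 + A)) (B(A) = (25 + A)*(A + (2*A)/(12 + A)) = (25 + A)*(A + 2*A/(12 + A)))
1/(B(13) + 1/((-400 + 230) - 35)) = 1/(13*(350 + 13² + 39*13)/(12 + 13) + 1/((-400 + 230) - 35)) = 1/(13*(350 + 169 + 507)/25 + 1/(-170 - 35)) = 1/(13*(1/25)*1026 + 1/(-205)) = 1/(13338/25 - 1/205) = 1/(546853/1025) = 1025/546853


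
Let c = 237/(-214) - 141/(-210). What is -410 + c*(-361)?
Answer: -945937/3745 ≈ -252.59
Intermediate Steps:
c = -1633/3745 (c = 237*(-1/214) - 141*(-1/210) = -237/214 + 47/70 = -1633/3745 ≈ -0.43605)
-410 + c*(-361) = -410 - 1633/3745*(-361) = -410 + 589513/3745 = -945937/3745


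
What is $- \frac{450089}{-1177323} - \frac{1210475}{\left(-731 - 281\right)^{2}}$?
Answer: $- \frac{964164109609}{1205748286512} \approx -0.79964$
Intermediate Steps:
$- \frac{450089}{-1177323} - \frac{1210475}{\left(-731 - 281\right)^{2}} = \left(-450089\right) \left(- \frac{1}{1177323}\right) - \frac{1210475}{\left(-1012\right)^{2}} = \frac{450089}{1177323} - \frac{1210475}{1024144} = - \frac{964164109609}{1205748286512}$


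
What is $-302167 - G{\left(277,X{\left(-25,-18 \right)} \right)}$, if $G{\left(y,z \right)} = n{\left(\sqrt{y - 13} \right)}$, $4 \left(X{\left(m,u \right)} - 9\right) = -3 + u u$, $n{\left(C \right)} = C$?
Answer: $-302167 - 2 \sqrt{66} \approx -3.0218 \cdot 10^{5}$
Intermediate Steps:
$X{\left(m,u \right)} = \frac{33}{4} + \frac{u^{2}}{4}$ ($X{\left(m,u \right)} = 9 + \frac{-3 + u u}{4} = 9 + \frac{-3 + u^{2}}{4} = 9 + \left(- \frac{3}{4} + \frac{u^{2}}{4}\right) = \frac{33}{4} + \frac{u^{2}}{4}$)
$G{\left(y,z \right)} = \sqrt{-13 + y}$ ($G{\left(y,z \right)} = \sqrt{y - 13} = \sqrt{-13 + y}$)
$-302167 - G{\left(277,X{\left(-25,-18 \right)} \right)} = -302167 - \sqrt{-13 + 277} = -302167 - \sqrt{264} = -302167 - 2 \sqrt{66}$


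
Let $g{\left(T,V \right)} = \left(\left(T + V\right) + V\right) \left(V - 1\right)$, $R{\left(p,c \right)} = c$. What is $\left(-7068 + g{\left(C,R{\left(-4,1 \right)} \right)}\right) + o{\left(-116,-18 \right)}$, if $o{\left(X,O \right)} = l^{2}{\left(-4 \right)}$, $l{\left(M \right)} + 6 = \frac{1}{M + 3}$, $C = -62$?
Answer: $-7019$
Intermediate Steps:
$l{\left(M \right)} = -6 + \frac{1}{3 + M}$ ($l{\left(M \right)} = -6 + \frac{1}{M + 3} = -6 + \frac{1}{3 + M}$)
$g{\left(T,V \right)} = \left(-1 + V\right) \left(T + 2 V\right)$ ($g{\left(T,V \right)} = \left(T + 2 V\right) \left(-1 + V\right) = \left(-1 + V\right) \left(T + 2 V\right)$)
$o{\left(X,O \right)} = 49$ ($o{\left(X,O \right)} = \left(\frac{-17 - -24}{3 - 4}\right)^{2} = \left(\frac{-17 + 24}{-1}\right)^{2} = \left(\left(-1\right) 7\right)^{2} = \left(-7\right)^{2} = 49$)
$\left(-7068 + g{\left(C,R{\left(-4,1 \right)} \right)}\right) + o{\left(-116,-18 \right)} = \left(-7068 - \left(2 - 2\right)\right) + 49 = \left(-7068 + \left(62 - 2 + 2 \cdot 1 - 62\right)\right) + 49 = \left(-7068 + \left(62 - 2 + 2 - 62\right)\right) + 49 = \left(-7068 + 0\right) + 49 = -7068 + 49 = -7019$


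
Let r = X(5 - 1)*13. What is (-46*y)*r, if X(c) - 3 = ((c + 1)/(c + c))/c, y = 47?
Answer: -1419353/16 ≈ -88710.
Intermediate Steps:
X(c) = 3 + (1 + c)/(2*c**2) (X(c) = 3 + ((c + 1)/(c + c))/c = 3 + ((1 + c)/((2*c)))/c = 3 + ((1 + c)*(1/(2*c)))/c = 3 + ((1 + c)/(2*c))/c = 3 + (1 + c)/(2*c**2))
r = 1313/32 (r = ((1 + (5 - 1) + 6*(5 - 1)**2)/(2*(5 - 1)**2))*13 = ((1/2)*(1 + 4 + 6*4**2)/4**2)*13 = ((1/2)*(1/16)*(1 + 4 + 6*16))*13 = ((1/2)*(1/16)*(1 + 4 + 96))*13 = ((1/2)*(1/16)*101)*13 = (101/32)*13 = 1313/32 ≈ 41.031)
(-46*y)*r = -46*47*(1313/32) = -2162*1313/32 = -1419353/16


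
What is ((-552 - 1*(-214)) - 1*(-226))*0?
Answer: 0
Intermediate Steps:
((-552 - 1*(-214)) - 1*(-226))*0 = ((-552 + 214) + 226)*0 = (-338 + 226)*0 = -112*0 = 0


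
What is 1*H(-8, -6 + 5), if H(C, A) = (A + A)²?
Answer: 4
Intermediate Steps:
H(C, A) = 4*A² (H(C, A) = (2*A)² = 4*A²)
1*H(-8, -6 + 5) = 1*(4*(-6 + 5)²) = 1*(4*(-1)²) = 1*(4*1) = 1*4 = 4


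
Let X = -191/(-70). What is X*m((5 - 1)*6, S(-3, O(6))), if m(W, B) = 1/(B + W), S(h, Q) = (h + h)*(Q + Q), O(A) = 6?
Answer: -191/3360 ≈ -0.056845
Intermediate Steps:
S(h, Q) = 4*Q*h (S(h, Q) = (2*h)*(2*Q) = 4*Q*h)
X = 191/70 (X = -191*(-1/70) = 191/70 ≈ 2.7286)
X*m((5 - 1)*6, S(-3, O(6))) = 191/(70*(4*6*(-3) + (5 - 1)*6)) = 191/(70*(-72 + 4*6)) = 191/(70*(-72 + 24)) = (191/70)/(-48) = (191/70)*(-1/48) = -191/3360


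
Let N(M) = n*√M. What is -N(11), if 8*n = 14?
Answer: -7*√11/4 ≈ -5.8041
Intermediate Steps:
n = 7/4 (n = (⅛)*14 = 7/4 ≈ 1.7500)
N(M) = 7*√M/4
-N(11) = -7*√11/4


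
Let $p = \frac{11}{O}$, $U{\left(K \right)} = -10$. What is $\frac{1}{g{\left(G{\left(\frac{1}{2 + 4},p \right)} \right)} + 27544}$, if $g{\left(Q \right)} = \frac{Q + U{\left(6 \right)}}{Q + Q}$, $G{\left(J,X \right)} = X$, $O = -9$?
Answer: $\frac{22}{606069} \approx 3.63 \cdot 10^{-5}$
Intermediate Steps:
$p = - \frac{11}{9}$ ($p = \frac{11}{-9} = 11 \left(- \frac{1}{9}\right) = - \frac{11}{9} \approx -1.2222$)
$g{\left(Q \right)} = \frac{-10 + Q}{2 Q}$ ($g{\left(Q \right)} = \frac{Q - 10}{Q + Q} = \frac{-10 + Q}{2 Q}$)
$\frac{1}{g{\left(G{\left(\frac{1}{2 + 4},p \right)} \right)} + 27544} = \frac{1}{\frac{-10 - \frac{11}{9}}{2 \left(- \frac{11}{9}\right)} + 27544} = \frac{1}{\frac{1}{2} \left(- \frac{9}{11}\right) \left(- \frac{101}{9}\right) + 27544} = \frac{1}{\frac{101}{22} + 27544} = \frac{1}{\frac{606069}{22}} = \frac{22}{606069}$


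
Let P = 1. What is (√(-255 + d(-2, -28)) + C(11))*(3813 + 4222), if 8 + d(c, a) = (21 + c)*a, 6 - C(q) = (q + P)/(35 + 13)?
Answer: 184805/4 + 8035*I*√795 ≈ 46201.0 + 2.2655e+5*I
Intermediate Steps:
C(q) = 287/48 - q/48 (C(q) = 6 - (q + 1)/(35 + 13) = 6 - (1 + q)/48 = 6 - (1/48 + q/48) = 6 + (-1/48 - q/48) = 287/48 - q/48)
d(c, a) = -8 + a*(21 + c) (d(c, a) = -8 + (21 + c)*a = -8 + a*(21 + c))
(√(-255 + d(-2, -28)) + C(11))*(3813 + 4222) = (√(-255 + (-8 + 21*(-28) - 28*(-2))) + (287/48 - 1/48*11))*(3813 + 4222) = (√(-255 + (-8 - 588 + 56)) + (287/48 - 11/48))*8035 = (√(-255 - 540) + 23/4)*8035 = (√(-795) + 23/4)*8035 = (I*√795 + 23/4)*8035 = (23/4 + I*√795)*8035 = 184805/4 + 8035*I*√795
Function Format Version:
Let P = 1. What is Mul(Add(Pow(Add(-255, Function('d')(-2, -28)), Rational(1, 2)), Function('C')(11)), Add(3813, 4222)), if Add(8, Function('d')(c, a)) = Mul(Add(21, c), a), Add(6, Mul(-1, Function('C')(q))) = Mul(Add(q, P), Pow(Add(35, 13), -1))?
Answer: Add(Rational(184805, 4), Mul(8035, I, Pow(795, Rational(1, 2)))) ≈ Add(46201., Mul(2.2655e+5, I))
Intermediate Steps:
Function('C')(q) = Add(Rational(287, 48), Mul(Rational(-1, 48), q)) (Function('C')(q) = Add(6, Mul(-1, Mul(Add(q, 1), Pow(Add(35, 13), -1)))) = Add(6, Mul(-1, Mul(Add(1, q), Pow(48, -1)))) = Add(6, Mul(-1, Mul(Add(1, q), Rational(1, 48)))) = Add(6, Mul(-1, Add(Rational(1, 48), Mul(Rational(1, 48), q)))) = Add(6, Add(Rational(-1, 48), Mul(Rational(-1, 48), q))) = Add(Rational(287, 48), Mul(Rational(-1, 48), q)))
Function('d')(c, a) = Add(-8, Mul(a, Add(21, c))) (Function('d')(c, a) = Add(-8, Mul(Add(21, c), a)) = Add(-8, Mul(a, Add(21, c))))
Mul(Add(Pow(Add(-255, Function('d')(-2, -28)), Rational(1, 2)), Function('C')(11)), Add(3813, 4222)) = Mul(Add(Pow(Add(-255, Add(-8, Mul(21, -28), Mul(-28, -2))), Rational(1, 2)), Add(Rational(287, 48), Mul(Rational(-1, 48), 11))), Add(3813, 4222)) = Mul(Add(Pow(Add(-255, Add(-8, -588, 56)), Rational(1, 2)), Add(Rational(287, 48), Rational(-11, 48))), 8035) = Mul(Add(Pow(Add(-255, -540), Rational(1, 2)), Rational(23, 4)), 8035) = Mul(Add(Pow(-795, Rational(1, 2)), Rational(23, 4)), 8035) = Mul(Add(Mul(I, Pow(795, Rational(1, 2))), Rational(23, 4)), 8035) = Mul(Add(Rational(23, 4), Mul(I, Pow(795, Rational(1, 2)))), 8035) = Add(Rational(184805, 4), Mul(8035, I, Pow(795, Rational(1, 2))))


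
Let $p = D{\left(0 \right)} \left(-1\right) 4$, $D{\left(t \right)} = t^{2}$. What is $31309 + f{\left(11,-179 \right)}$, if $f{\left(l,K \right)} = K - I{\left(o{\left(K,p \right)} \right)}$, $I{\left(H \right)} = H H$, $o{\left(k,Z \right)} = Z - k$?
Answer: $-911$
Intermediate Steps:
$p = 0$ ($p = 0^{2} \left(-1\right) 4 = 0 \left(-1\right) 4 = 0 \cdot 4 = 0$)
$I{\left(H \right)} = H^{2}$
$f{\left(l,K \right)} = K - K^{2}$ ($f{\left(l,K \right)} = K - \left(0 - K\right)^{2} = K - \left(- K\right)^{2} = K - K^{2}$)
$31309 + f{\left(11,-179 \right)} = 31309 - 179 \left(1 - -179\right) = 31309 - 179 \left(1 + 179\right) = 31309 - 32220 = -911$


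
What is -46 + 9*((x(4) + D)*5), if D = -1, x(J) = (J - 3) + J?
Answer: 134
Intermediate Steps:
x(J) = -3 + 2*J (x(J) = (-3 + J) + J = -3 + 2*J)
-46 + 9*((x(4) + D)*5) = -46 + 9*(((-3 + 2*4) - 1)*5) = -46 + 9*(((-3 + 8) - 1)*5) = -46 + 9*((5 - 1)*5) = -46 + 9*(4*5) = -46 + 9*20 = -46 + 180 = 134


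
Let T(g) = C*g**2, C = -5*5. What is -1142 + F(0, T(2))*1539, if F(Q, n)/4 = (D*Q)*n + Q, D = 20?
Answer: -1142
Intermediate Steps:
C = -25
T(g) = -25*g**2
F(Q, n) = 4*Q + 80*Q*n (F(Q, n) = 4*((20*Q)*n + Q) = 4*(20*Q*n + Q) = 4*(Q + 20*Q*n) = 4*Q + 80*Q*n)
-1142 + F(0, T(2))*1539 = -1142 + (4*0*(1 + 20*(-25*2**2)))*1539 = -1142 + (4*0*(1 + 20*(-25*4)))*1539 = -1142 + (4*0*(1 + 20*(-100)))*1539 = -1142 + (4*0*(1 - 2000))*1539 = -1142 + (4*0*(-1999))*1539 = -1142 + 0*1539 = -1142 + 0 = -1142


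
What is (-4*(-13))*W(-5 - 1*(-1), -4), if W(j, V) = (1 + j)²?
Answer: 468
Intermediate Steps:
(-4*(-13))*W(-5 - 1*(-1), -4) = (-4*(-13))*(1 + (-5 - 1*(-1)))² = 52*(1 + (-5 + 1))² = 52*(1 - 4)² = 52*(-3)² = 52*9 = 468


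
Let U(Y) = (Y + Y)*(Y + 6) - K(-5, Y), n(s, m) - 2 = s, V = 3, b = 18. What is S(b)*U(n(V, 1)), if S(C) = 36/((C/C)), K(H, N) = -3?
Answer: 4068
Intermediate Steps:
n(s, m) = 2 + s
S(C) = 36 (S(C) = 36/1 = 36*1 = 36)
U(Y) = 3 + 2*Y*(6 + Y) (U(Y) = (Y + Y)*(Y + 6) - 1*(-3) = (2*Y)*(6 + Y) + 3 = 2*Y*(6 + Y) + 3 = 3 + 2*Y*(6 + Y))
S(b)*U(n(V, 1)) = 36*(3 + 2*(2 + 3)² + 12*(2 + 3)) = 36*(3 + 2*5² + 12*5) = 36*(3 + 2*25 + 60) = 36*(3 + 50 + 60) = 36*113 = 4068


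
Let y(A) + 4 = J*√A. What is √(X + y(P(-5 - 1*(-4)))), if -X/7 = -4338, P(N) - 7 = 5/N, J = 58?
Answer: √(30362 + 58*√2) ≈ 174.48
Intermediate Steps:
P(N) = 7 + 5/N
X = 30366 (X = -7*(-4338) = 30366)
y(A) = -4 + 58*√A
√(X + y(P(-5 - 1*(-4)))) = √(30366 + (-4 + 58*√(7 + 5/(-5 - 1*(-4))))) = √(30366 + (-4 + 58*√(7 + 5/(-5 + 4)))) = √(30366 + (-4 + 58*√(7 + 5/(-1)))) = √(30366 + (-4 + 58*√(7 + 5*(-1)))) = √(30366 + (-4 + 58*√(7 - 5))) = √(30366 + (-4 + 58*√2)) = √(30362 + 58*√2)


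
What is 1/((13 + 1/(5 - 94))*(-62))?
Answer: -89/71672 ≈ -0.0012418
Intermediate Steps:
1/((13 + 1/(5 - 94))*(-62)) = 1/((13 + 1/(-89))*(-62)) = 1/((13 - 1/89)*(-62)) = 1/((1156/89)*(-62)) = 1/(-71672/89) = -89/71672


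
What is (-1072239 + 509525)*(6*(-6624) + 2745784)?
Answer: -1522726592560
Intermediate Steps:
(-1072239 + 509525)*(6*(-6624) + 2745784) = -562714*(-39744 + 2745784) = -562714*2706040 = -1522726592560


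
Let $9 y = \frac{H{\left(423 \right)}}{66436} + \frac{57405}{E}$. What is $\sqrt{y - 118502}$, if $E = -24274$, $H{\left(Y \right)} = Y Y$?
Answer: $\frac{i \sqrt{173355538450371371101569}}{1209500598} \approx 344.24 i$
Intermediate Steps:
$H{\left(Y \right)} = Y^{2}$
$y = \frac{88260661}{2419001196}$ ($y = \frac{\frac{423^{2}}{66436} + \frac{57405}{-24274}}{9} = \frac{178929 \cdot \frac{1}{66436} + 57405 \left(- \frac{1}{24274}\right)}{9} = \frac{\frac{178929}{66436} - \frac{57405}{24274}}{9} = \frac{1}{9} \cdot \frac{264781983}{806333732} = \frac{88260661}{2419001196} \approx 0.036486$)
$\sqrt{y - 118502} = \sqrt{\frac{88260661}{2419001196} - 118502} = \sqrt{- \frac{286656391467731}{2419001196}} = \frac{i \sqrt{173355538450371371101569}}{1209500598}$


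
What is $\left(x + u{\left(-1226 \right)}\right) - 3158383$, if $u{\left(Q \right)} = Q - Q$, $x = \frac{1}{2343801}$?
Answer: $- \frac{7402621233782}{2343801} \approx -3.1584 \cdot 10^{6}$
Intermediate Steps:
$x = \frac{1}{2343801} \approx 4.2666 \cdot 10^{-7}$
$u{\left(Q \right)} = 0$
$\left(x + u{\left(-1226 \right)}\right) - 3158383 = \left(\frac{1}{2343801} + 0\right) - 3158383 = \frac{1}{2343801} - 3158383 = - \frac{7402621233782}{2343801}$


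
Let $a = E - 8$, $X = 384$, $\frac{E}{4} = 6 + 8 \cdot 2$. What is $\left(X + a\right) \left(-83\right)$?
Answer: $-38512$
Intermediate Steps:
$E = 88$ ($E = 4 \left(6 + 8 \cdot 2\right) = 4 \left(6 + 16\right) = 4 \cdot 22 = 88$)
$a = 80$ ($a = 88 - 8 = 80$)
$\left(X + a\right) \left(-83\right) = \left(384 + 80\right) \left(-83\right) = 464 \left(-83\right) = -38512$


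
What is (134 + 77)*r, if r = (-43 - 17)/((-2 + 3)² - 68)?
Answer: 12660/67 ≈ 188.96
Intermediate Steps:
r = 60/67 (r = -60/(1² - 68) = -60/(1 - 68) = -60/(-67) = -60*(-1/67) = 60/67 ≈ 0.89552)
(134 + 77)*r = (134 + 77)*(60/67) = 211*(60/67) = 12660/67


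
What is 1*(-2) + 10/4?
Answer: 1/2 ≈ 0.50000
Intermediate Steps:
1*(-2) + 10/4 = -2 + 10*(1/4) = -2 + 5/2 = 1/2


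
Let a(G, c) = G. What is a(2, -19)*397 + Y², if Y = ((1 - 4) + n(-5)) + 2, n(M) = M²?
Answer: 1370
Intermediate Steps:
Y = 24 (Y = ((1 - 4) + (-5)²) + 2 = (-3 + 25) + 2 = 22 + 2 = 24)
a(2, -19)*397 + Y² = 2*397 + 24² = 794 + 576 = 1370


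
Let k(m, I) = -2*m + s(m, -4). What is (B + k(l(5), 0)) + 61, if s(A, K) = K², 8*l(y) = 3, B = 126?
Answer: 809/4 ≈ 202.25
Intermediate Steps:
l(y) = 3/8 (l(y) = (⅛)*3 = 3/8)
k(m, I) = 16 - 2*m (k(m, I) = -2*m + (-4)² = -2*m + 16 = 16 - 2*m)
(B + k(l(5), 0)) + 61 = (126 + (16 - 2*3/8)) + 61 = (126 + (16 - ¾)) + 61 = (126 + 61/4) + 61 = 565/4 + 61 = 809/4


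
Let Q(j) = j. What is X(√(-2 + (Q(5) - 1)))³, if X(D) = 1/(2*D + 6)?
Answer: 45/2744 - 29*√2/2744 ≈ 0.0014533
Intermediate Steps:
X(D) = 1/(6 + 2*D)
X(√(-2 + (Q(5) - 1)))³ = (1/(2*(3 + √(-2 + (5 - 1)))))³ = (1/(2*(3 + √(-2 + 4))))³ = (1/(2*(3 + √2)))³ = 1/(8*(3 + √2)³)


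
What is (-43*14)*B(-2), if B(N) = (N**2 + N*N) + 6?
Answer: -8428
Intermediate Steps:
B(N) = 6 + 2*N**2 (B(N) = (N**2 + N**2) + 6 = 2*N**2 + 6 = 6 + 2*N**2)
(-43*14)*B(-2) = (-43*14)*(6 + 2*(-2)**2) = -602*(6 + 2*4) = -602*(6 + 8) = -602*14 = -8428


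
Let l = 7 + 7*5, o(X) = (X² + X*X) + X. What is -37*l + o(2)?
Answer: -1544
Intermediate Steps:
o(X) = X + 2*X² (o(X) = (X² + X²) + X = 2*X² + X = X + 2*X²)
l = 42 (l = 7 + 35 = 42)
-37*l + o(2) = -37*42 + 2*(1 + 2*2) = -1554 + 2*(1 + 4) = -1554 + 2*5 = -1554 + 10 = -1544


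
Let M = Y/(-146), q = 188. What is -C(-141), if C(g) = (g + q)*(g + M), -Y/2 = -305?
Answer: 498106/73 ≈ 6823.4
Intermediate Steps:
Y = 610 (Y = -2*(-305) = 610)
M = -305/73 (M = 610/(-146) = 610*(-1/146) = -305/73 ≈ -4.1781)
C(g) = (188 + g)*(-305/73 + g) (C(g) = (g + 188)*(g - 305/73) = (188 + g)*(-305/73 + g))
-C(-141) = -(-57340/73 + (-141)² + (13419/73)*(-141)) = -(-57340/73 + 19881 - 1892079/73) = -1*(-498106/73) = 498106/73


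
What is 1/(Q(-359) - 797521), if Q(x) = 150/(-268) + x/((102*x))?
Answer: -3417/2725131136 ≈ -1.2539e-6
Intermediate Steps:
Q(x) = -1879/3417 (Q(x) = 150*(-1/268) + x*(1/(102*x)) = -75/134 + 1/102 = -1879/3417)
1/(Q(-359) - 797521) = 1/(-1879/3417 - 797521) = 1/(-2725131136/3417) = -3417/2725131136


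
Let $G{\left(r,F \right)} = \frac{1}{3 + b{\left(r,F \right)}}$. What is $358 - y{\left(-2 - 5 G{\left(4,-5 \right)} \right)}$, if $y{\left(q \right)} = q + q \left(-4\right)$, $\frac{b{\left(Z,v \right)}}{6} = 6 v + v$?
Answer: $\frac{24293}{69} \approx 352.07$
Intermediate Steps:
$b{\left(Z,v \right)} = 42 v$ ($b{\left(Z,v \right)} = 6 \left(6 v + v\right) = 6 \cdot 7 v = 42 v$)
$G{\left(r,F \right)} = \frac{1}{3 + 42 F}$
$y{\left(q \right)} = - 3 q$ ($y{\left(q \right)} = q - 4 q = - 3 q$)
$358 - y{\left(-2 - 5 G{\left(4,-5 \right)} \right)} = 358 - - 3 \left(-2 - 5 \frac{1}{3 \left(1 + 14 \left(-5\right)\right)}\right) = 358 - - 3 \left(-2 - 5 \frac{1}{3 \left(1 - 70\right)}\right) = 358 - - 3 \left(-2 - 5 \frac{1}{3 \left(-69\right)}\right) = 358 - - 3 \left(-2 - 5 \cdot \frac{1}{3} \left(- \frac{1}{69}\right)\right) = 358 - - 3 \left(-2 - - \frac{5}{207}\right) = 358 - - 3 \left(-2 + \frac{5}{207}\right) = 358 - \left(-3\right) \left(- \frac{409}{207}\right) = 358 - \frac{409}{69} = \frac{24293}{69}$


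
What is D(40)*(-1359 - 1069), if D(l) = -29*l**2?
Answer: 112659200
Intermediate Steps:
D(40)*(-1359 - 1069) = (-29*40**2)*(-1359 - 1069) = -29*1600*(-2428) = -46400*(-2428) = 112659200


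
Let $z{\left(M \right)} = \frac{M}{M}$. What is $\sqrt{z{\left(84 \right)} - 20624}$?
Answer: $i \sqrt{20623} \approx 143.61 i$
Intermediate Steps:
$z{\left(M \right)} = 1$
$\sqrt{z{\left(84 \right)} - 20624} = \sqrt{1 - 20624} = \sqrt{-20623} = i \sqrt{20623}$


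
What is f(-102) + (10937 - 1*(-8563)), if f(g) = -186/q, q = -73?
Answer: 1423686/73 ≈ 19503.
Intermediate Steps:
f(g) = 186/73 (f(g) = -186/(-73) = -186*(-1/73) = 186/73)
f(-102) + (10937 - 1*(-8563)) = 186/73 + (10937 - 1*(-8563)) = 186/73 + (10937 + 8563) = 186/73 + 19500 = 1423686/73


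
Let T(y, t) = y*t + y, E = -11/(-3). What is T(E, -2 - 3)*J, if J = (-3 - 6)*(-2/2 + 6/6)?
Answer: 0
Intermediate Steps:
J = 0 (J = -9*(-2*1/2 + 6*(1/6)) = -9*(-1 + 1) = -9*0 = 0)
E = 11/3 (E = -11*(-1/3) = 11/3 ≈ 3.6667)
T(y, t) = y + t*y (T(y, t) = t*y + y = y + t*y)
T(E, -2 - 3)*J = (11*(1 + (-2 - 3))/3)*0 = (11*(1 - 5)/3)*0 = ((11/3)*(-4))*0 = -44/3*0 = 0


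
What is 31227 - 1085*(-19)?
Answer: 51842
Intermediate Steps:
31227 - 1085*(-19) = 31227 + 20615 = 51842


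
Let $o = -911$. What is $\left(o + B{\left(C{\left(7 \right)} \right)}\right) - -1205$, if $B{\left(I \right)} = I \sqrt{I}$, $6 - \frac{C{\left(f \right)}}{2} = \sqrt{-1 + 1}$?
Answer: $294 + 24 \sqrt{3} \approx 335.57$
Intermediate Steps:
$C{\left(f \right)} = 12$ ($C{\left(f \right)} = 12 - 2 \sqrt{-1 + 1} = 12 - 2 \sqrt{0} = 12 - 0 = 12 + 0 = 12$)
$B{\left(I \right)} = I^{\frac{3}{2}}$
$\left(o + B{\left(C{\left(7 \right)} \right)}\right) - -1205 = \left(-911 + 12^{\frac{3}{2}}\right) - -1205 = \left(-911 + 24 \sqrt{3}\right) + \left(\left(-402 + 268\right) + 1339\right) = \left(-911 + 24 \sqrt{3}\right) + \left(-134 + 1339\right) = \left(-911 + 24 \sqrt{3}\right) + 1205 = 294 + 24 \sqrt{3}$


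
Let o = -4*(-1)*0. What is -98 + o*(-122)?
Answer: -98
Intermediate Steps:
o = 0 (o = 4*0 = 0)
-98 + o*(-122) = -98 + 0*(-122) = -98 + 0 = -98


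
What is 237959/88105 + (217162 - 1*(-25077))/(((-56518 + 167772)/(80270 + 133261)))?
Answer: 4557304815153031/9802033670 ≈ 4.6493e+5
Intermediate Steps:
237959/88105 + (217162 - 1*(-25077))/(((-56518 + 167772)/(80270 + 133261))) = 237959*(1/88105) + (217162 + 25077)/((111254/213531)) = 237959/88105 + 242239/((111254*(1/213531))) = 237959/88105 + 242239/(111254/213531) = 237959/88105 + 242239*(213531/111254) = 237959/88105 + 51725535909/111254 = 4557304815153031/9802033670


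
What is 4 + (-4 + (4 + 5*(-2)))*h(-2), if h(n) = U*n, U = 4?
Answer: 84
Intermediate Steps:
h(n) = 4*n
4 + (-4 + (4 + 5*(-2)))*h(-2) = 4 + (-4 + (4 + 5*(-2)))*(4*(-2)) = 4 + (-4 + (4 - 10))*(-8) = 4 + (-4 - 6)*(-8) = 4 - 10*(-8) = 4 + 80 = 84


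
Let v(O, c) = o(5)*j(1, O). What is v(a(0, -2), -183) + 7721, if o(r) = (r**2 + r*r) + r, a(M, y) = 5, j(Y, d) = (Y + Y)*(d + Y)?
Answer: 8381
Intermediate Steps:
j(Y, d) = 2*Y*(Y + d) (j(Y, d) = (2*Y)*(Y + d) = 2*Y*(Y + d))
o(r) = r + 2*r**2 (o(r) = (r**2 + r**2) + r = 2*r**2 + r = r + 2*r**2)
v(O, c) = 110 + 110*O (v(O, c) = (5*(1 + 2*5))*(2*1*(1 + O)) = (5*(1 + 10))*(2 + 2*O) = (5*11)*(2 + 2*O) = 55*(2 + 2*O) = 110 + 110*O)
v(a(0, -2), -183) + 7721 = (110 + 110*5) + 7721 = (110 + 550) + 7721 = 660 + 7721 = 8381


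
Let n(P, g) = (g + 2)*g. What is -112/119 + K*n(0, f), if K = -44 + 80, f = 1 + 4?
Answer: 21404/17 ≈ 1259.1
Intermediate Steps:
f = 5
n(P, g) = g*(2 + g) (n(P, g) = (2 + g)*g = g*(2 + g))
K = 36
-112/119 + K*n(0, f) = -112/119 + 36*(5*(2 + 5)) = -112*1/119 + 36*(5*7) = -16/17 + 36*35 = -16/17 + 1260 = 21404/17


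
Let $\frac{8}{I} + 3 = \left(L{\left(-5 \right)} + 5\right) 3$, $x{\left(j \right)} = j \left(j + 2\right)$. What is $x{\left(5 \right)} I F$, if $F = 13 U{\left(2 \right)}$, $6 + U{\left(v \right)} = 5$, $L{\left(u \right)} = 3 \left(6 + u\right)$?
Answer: $- \frac{520}{3} \approx -173.33$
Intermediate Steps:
$L{\left(u \right)} = 18 + 3 u$
$U{\left(v \right)} = -1$ ($U{\left(v \right)} = -6 + 5 = -1$)
$x{\left(j \right)} = j \left(2 + j\right)$
$I = \frac{8}{21}$ ($I = \frac{8}{-3 + \left(\left(18 + 3 \left(-5\right)\right) + 5\right) 3} = \frac{8}{-3 + \left(\left(18 - 15\right) + 5\right) 3} = \frac{8}{-3 + \left(3 + 5\right) 3} = \frac{8}{-3 + 8 \cdot 3} = \frac{8}{-3 + 24} = \frac{8}{21} \approx 0.38095$)
$F = -13$ ($F = 13 \left(-1\right) = -13$)
$x{\left(5 \right)} I F = 5 \left(2 + 5\right) \frac{8}{21} \left(-13\right) = 5 \cdot 7 \cdot \frac{8}{21} \left(-13\right) = 35 \cdot \frac{8}{21} \left(-13\right) = \frac{40}{3} \left(-13\right) = - \frac{520}{3}$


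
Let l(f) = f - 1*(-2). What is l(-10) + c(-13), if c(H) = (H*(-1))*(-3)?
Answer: -47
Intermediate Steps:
l(f) = 2 + f (l(f) = f + 2 = 2 + f)
c(H) = 3*H (c(H) = -H*(-3) = 3*H)
l(-10) + c(-13) = (2 - 10) + 3*(-13) = -8 - 39 = -47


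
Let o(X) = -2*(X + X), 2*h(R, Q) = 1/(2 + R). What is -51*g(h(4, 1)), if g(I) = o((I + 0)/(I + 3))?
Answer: 204/37 ≈ 5.5135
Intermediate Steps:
h(R, Q) = 1/(2*(2 + R))
o(X) = -4*X
g(I) = -4*I/(3 + I) (g(I) = -4*(I + 0)/(I + 3) = -4*I/(3 + I))
-51*g(h(4, 1)) = -(-204)*1/(2*(2 + 4))/(3 + 1/(2*(2 + 4))) = -(-204)*(½)/6/(3 + (½)/6) = -(-204)*(½)*(⅙)/(3 + (½)*(⅙)) = -(-204)/(12*(3 + 1/12)) = -(-204)/(12*37/12) = -(-204)*12/(12*37) = -51*(-4/37) = 204/37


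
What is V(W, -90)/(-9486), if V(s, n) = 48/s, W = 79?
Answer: -8/124899 ≈ -6.4052e-5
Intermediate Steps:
V(W, -90)/(-9486) = (48/79)/(-9486) = (48*(1/79))*(-1/9486) = (48/79)*(-1/9486) = -8/124899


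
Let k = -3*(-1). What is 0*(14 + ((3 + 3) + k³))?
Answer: 0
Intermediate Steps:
k = 3
0*(14 + ((3 + 3) + k³)) = 0*(14 + ((3 + 3) + 3³)) = 0*(14 + (6 + 27)) = 0*(14 + 33) = 0*47 = 0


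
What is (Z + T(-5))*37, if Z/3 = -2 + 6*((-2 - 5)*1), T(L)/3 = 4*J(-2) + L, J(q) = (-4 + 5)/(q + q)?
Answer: -5550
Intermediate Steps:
J(q) = 1/(2*q)
T(L) = -3 + 3*L (T(L) = 3*(4*((½)/(-2)) + L) = 3*(4*((½)*(-½)) + L) = 3*(4*(-¼) + L) = 3*(-1 + L) = -3 + 3*L)
Z = -132 (Z = 3*(-2 + 6*((-2 - 5)*1)) = 3*(-2 + 6*(-7*1)) = 3*(-2 + 6*(-7)) = 3*(-2 - 42) = 3*(-44) = -132)
(Z + T(-5))*37 = (-132 + (-3 + 3*(-5)))*37 = (-132 + (-3 - 15))*37 = (-132 - 18)*37 = -150*37 = -5550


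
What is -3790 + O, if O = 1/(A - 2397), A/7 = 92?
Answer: -6643871/1753 ≈ -3790.0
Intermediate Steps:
A = 644 (A = 7*92 = 644)
O = -1/1753 (O = 1/(644 - 2397) = 1/(-1753) = -1/1753 ≈ -0.00057045)
-3790 + O = -3790 - 1/1753 = -6643871/1753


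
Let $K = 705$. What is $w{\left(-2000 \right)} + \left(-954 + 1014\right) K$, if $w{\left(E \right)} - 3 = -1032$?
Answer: $41271$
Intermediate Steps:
$w{\left(E \right)} = -1029$ ($w{\left(E \right)} = 3 - 1032 = -1029$)
$w{\left(-2000 \right)} + \left(-954 + 1014\right) K = -1029 + \left(-954 + 1014\right) 705 = -1029 + 60 \cdot 705 = -1029 + 42300 = 41271$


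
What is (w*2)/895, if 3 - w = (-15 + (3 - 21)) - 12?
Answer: 96/895 ≈ 0.10726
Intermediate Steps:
w = 48 (w = 3 - ((-15 + (3 - 21)) - 12) = 3 - ((-15 - 18) - 12) = 3 - (-33 - 12) = 3 - 1*(-45) = 3 + 45 = 48)
(w*2)/895 = (48*2)/895 = 96*(1/895) = 96/895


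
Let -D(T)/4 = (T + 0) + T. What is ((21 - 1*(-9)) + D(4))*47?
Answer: -94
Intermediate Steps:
D(T) = -8*T (D(T) = -4*((T + 0) + T) = -4*(T + T) = -8*T)
((21 - 1*(-9)) + D(4))*47 = ((21 - 1*(-9)) - 8*4)*47 = ((21 + 9) - 32)*47 = (30 - 32)*47 = -2*47 = -94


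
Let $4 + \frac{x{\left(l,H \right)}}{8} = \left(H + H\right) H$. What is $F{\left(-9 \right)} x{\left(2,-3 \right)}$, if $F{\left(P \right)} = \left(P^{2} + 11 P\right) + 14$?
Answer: $-448$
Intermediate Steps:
$F{\left(P \right)} = 14 + P^{2} + 11 P$
$x{\left(l,H \right)} = -32 + 16 H^{2}$ ($x{\left(l,H \right)} = -32 + 8 \left(H + H\right) H = -32 + 8 \cdot 2 H H = -32 + 8 \cdot 2 H^{2} = -32 + 16 H^{2}$)
$F{\left(-9 \right)} x{\left(2,-3 \right)} = \left(14 + \left(-9\right)^{2} + 11 \left(-9\right)\right) \left(-32 + 16 \left(-3\right)^{2}\right) = \left(14 + 81 - 99\right) \left(-32 + 16 \cdot 9\right) = - 4 \left(-32 + 144\right) = \left(-4\right) 112 = -448$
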